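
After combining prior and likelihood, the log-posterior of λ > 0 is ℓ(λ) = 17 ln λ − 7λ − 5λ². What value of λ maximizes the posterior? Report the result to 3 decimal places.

ℓ'(λ) = 17/λ − 7 − 10λ. Setting this to zero and multiplying by λ: 10λ² + 7λ − 17 = 0.
λ = (−7 + √(7² + 4·10·17)) / (2·10) = (−7 + √729) / 20 = (−7 + 27)/20 = 1.
ℓ''(λ) = −17/λ² − 10 < 0, confirming a maximum.

λ̂_MAP = 1.000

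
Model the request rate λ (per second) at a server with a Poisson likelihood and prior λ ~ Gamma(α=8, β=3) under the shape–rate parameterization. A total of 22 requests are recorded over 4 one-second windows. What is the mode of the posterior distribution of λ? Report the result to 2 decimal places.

λ̂_MAP = 4.14

Σxᵢ = 22, n = 4.
Posterior ∝ λ^7e^(−3λ) · λ^22e^(−4λ) = λ^29e^(−7λ), i.e. Gamma(shape=30, rate=7).
The mode of a Gamma(a, b) with a ≥ 1 (shape–rate) is (a−1)/b = 29/7 ≈ 4.14.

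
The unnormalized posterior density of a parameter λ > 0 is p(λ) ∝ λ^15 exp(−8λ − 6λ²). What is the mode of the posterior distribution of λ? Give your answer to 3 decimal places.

ℓ'(λ) = 15/λ − 8 − 12λ. Setting this to zero and multiplying by λ: 12λ² + 8λ − 15 = 0.
λ = (−8 + √(8² + 4·12·15)) / (2·12) = (−8 + √784) / 24 = (−8 + 28)/24 = 5/6.
ℓ''(λ) = −15/λ² − 12 < 0, confirming a maximum.

λ̂_MAP = 0.833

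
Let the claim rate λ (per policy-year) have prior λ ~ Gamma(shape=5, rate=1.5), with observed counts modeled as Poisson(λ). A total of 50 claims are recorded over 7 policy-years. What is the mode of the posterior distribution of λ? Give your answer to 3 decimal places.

Σxᵢ = 50, n = 7.
Posterior ∝ λ^4e^(−1.5λ) · λ^50e^(−7λ) = λ^54e^(−8.5λ), i.e. Gamma(shape=55, rate=8.5).
The mode of a Gamma(a, b) with a ≥ 1 (shape–rate) is (a−1)/b = 54/8.5 ≈ 6.353.

λ̂_MAP = 6.353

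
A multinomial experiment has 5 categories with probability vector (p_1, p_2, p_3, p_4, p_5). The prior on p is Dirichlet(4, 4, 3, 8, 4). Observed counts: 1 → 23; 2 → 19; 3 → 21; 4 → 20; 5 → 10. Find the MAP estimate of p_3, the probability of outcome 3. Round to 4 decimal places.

MAP estimate: 0.2072

The posterior is Dirichlet(αᵢ + nᵢ) = Dirichlet(27, 23, 24, 28, 14).
For a Dirichlet(a₁,…,a_K) with all aᵢ > 1, the mode has j-th component (aⱼ − 1)/(Σaᵢ − K).
Here Σaᵢ = 116 and K = 5, so p_3 = (24 − 1)/(116 − 5) = 23/111 ≈ 0.2072.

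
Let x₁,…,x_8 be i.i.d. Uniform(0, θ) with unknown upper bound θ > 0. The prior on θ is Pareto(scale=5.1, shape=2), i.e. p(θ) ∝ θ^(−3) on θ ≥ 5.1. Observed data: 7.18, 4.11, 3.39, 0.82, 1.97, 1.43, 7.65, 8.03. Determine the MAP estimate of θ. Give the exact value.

θ̂_MAP = 8.03

The Uniform(0, θ) likelihood is θ^(−n) for θ ≥ max(xᵢ), zero otherwise. Here max(xᵢ) = 8.03.
Posterior ∝ θ^(−3) · θ^(−8) = θ^(−11) on θ ≥ max(5.1, 8.03) = 8.03.
This density is strictly decreasing in θ, so the posterior mode lies at the lower boundary of the support.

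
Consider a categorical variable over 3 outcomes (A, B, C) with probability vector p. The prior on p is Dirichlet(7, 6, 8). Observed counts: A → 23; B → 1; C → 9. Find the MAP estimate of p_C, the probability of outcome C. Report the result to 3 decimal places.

MAP estimate of p_C = 0.314

The posterior is Dirichlet(αᵢ + nᵢ) = Dirichlet(30, 7, 17).
For a Dirichlet(a₁,…,a_K) with all aᵢ > 1, the mode has j-th component (aⱼ − 1)/(Σaᵢ − K).
Here Σaᵢ = 54 and K = 3, so p_C = (17 − 1)/(54 − 3) = 16/51 ≈ 0.314.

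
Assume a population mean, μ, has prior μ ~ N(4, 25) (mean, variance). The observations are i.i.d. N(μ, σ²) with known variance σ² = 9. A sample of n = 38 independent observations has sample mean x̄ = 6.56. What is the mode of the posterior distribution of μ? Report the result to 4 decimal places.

n = 38, x̄ = 6.56.
For a Normal prior and Normal likelihood with known variance, the posterior is Normal; its mode equals its mean, the precision-weighted average.
Prior precision 1/σ₀² = 1/25 = 0.04; data precision n/σ² = 38/9.
μ̂ = (0.04·4 + (38/9)·6.56) / (0.04 + 38/9) = (6268/225)/(959/225) = 6268/959 ≈ 6.5360.

μ̂_MAP = 6.5360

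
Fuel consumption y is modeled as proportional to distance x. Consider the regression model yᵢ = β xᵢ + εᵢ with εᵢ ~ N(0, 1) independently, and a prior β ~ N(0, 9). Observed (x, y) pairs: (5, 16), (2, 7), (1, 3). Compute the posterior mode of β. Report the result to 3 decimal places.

β̂_MAP = 3.221

log p(β | y) = −Σ(yᵢ − βxᵢ)²/(2·1) − β²/(2·9) + const.
Setting the derivative to zero: Σxᵢ(yᵢ − βxᵢ)/1 − β/9 = 0, so β = Σxᵢyᵢ / (Σxᵢ² + σ²/τ²).
Σxᵢyᵢ = 5·16 + 2·7 + 1·3 = 97; Σxᵢ² = 30; σ²/τ² = 1/9.
β̂_MAP = 97 / (30 + 1/9) = 97/(271/9) = 873/271 ≈ 3.221.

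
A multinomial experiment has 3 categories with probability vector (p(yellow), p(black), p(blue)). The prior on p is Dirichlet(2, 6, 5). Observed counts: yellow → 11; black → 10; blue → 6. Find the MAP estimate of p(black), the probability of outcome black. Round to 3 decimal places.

MAP estimate of p(black) = 0.405

The posterior is Dirichlet(αᵢ + nᵢ) = Dirichlet(13, 16, 11).
For a Dirichlet(a₁,…,a_K) with all aᵢ > 1, the mode has j-th component (aⱼ − 1)/(Σaᵢ − K).
Here Σaᵢ = 40 and K = 3, so p(black) = (16 − 1)/(40 − 3) = 15/37 ≈ 0.405.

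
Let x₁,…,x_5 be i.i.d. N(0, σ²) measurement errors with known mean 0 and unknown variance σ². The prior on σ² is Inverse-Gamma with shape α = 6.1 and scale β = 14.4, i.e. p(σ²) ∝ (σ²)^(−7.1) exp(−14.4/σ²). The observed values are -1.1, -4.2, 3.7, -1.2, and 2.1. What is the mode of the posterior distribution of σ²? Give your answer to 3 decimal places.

σ̂²_MAP = 3.499

Sum of squared deviations about the known mean: SS = (-1.1−0)² + (-4.2−0)² + (3.7−0)² + (-1.2−0)² + (2.1−0)² = 38.39.
The Normal likelihood contributes (σ²)^(−n/2) exp(−SS/(2σ²)), so the posterior is Inverse-Gamma(α + n/2, β + SS/2) = Inverse-Gamma(8.6, 33.595).
The mode of Inverse-Gamma(a, b) is b/(a+1) = 33.595/9.6 ≈ 3.499.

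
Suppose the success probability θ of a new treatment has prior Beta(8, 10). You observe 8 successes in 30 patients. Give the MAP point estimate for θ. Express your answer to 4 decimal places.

θ̂_MAP = 0.3261

Prior: Beta(8, 10).
Data: 8 successes in 30 trials. The binomial likelihood contributes θ^8(1−θ)^22, so the posterior is Beta(8+8, 10+22) = Beta(16, 32).
For Beta(a, b) with a, b > 1 the mode is (a−1)/(a+b−2) = 15/46 ≈ 0.3261.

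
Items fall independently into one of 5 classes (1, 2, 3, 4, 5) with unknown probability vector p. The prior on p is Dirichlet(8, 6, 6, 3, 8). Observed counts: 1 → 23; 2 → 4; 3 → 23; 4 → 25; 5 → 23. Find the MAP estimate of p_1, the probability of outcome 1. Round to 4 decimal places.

The posterior is Dirichlet(αᵢ + nᵢ) = Dirichlet(31, 10, 29, 28, 31).
For a Dirichlet(a₁,…,a_K) with all aᵢ > 1, the mode has j-th component (aⱼ − 1)/(Σaᵢ − K).
Here Σaᵢ = 129 and K = 5, so p_1 = (31 − 1)/(129 − 5) = 30/124 ≈ 0.2419.

MAP estimate: 0.2419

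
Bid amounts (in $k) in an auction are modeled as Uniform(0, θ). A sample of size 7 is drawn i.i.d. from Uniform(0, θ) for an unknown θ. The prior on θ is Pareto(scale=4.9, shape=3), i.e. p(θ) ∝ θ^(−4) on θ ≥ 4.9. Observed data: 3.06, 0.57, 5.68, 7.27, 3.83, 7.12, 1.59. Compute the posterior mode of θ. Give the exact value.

θ̂_MAP = 7.27

The Uniform(0, θ) likelihood is θ^(−n) for θ ≥ max(xᵢ), zero otherwise. Here max(xᵢ) = 7.27.
Posterior ∝ θ^(−4) · θ^(−7) = θ^(−11) on θ ≥ max(4.9, 7.27) = 7.27.
This density is strictly decreasing in θ, so the posterior mode lies at the lower boundary of the support.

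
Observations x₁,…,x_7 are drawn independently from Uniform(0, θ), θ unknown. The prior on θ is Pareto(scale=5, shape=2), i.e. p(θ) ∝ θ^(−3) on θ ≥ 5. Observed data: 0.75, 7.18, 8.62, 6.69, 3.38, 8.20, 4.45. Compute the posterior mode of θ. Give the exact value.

The Uniform(0, θ) likelihood is θ^(−n) for θ ≥ max(xᵢ), zero otherwise. Here max(xᵢ) = 8.62.
Posterior ∝ θ^(−3) · θ^(−7) = θ^(−10) on θ ≥ max(5, 8.62) = 8.62.
This density is strictly decreasing in θ, so the posterior mode lies at the lower boundary of the support.

θ̂_MAP = 8.62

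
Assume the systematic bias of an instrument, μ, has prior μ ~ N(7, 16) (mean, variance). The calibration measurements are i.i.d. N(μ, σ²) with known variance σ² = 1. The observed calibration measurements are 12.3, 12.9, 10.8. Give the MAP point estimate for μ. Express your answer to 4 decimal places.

μ̂_MAP = 11.8980

n = 3; x̄ = (12.3 + 12.9 + 10.8)/3 = 36/3 = 12.
For a Normal prior and Normal likelihood with known variance, the posterior is Normal; its mode equals its mean, the precision-weighted average.
Prior precision 1/σ₀² = 1/16 = 0.0625; data precision n/σ² = 3/1 = 3.
μ̂ = (0.0625·7 + 3·12) / (0.0625 + 3) = 36.4375/3.0625 = 583/49 ≈ 11.8980.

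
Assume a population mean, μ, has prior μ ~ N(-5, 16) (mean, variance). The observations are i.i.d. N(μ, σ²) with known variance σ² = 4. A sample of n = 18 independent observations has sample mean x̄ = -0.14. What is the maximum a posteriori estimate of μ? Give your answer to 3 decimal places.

n = 18, x̄ = -0.14.
For a Normal prior and Normal likelihood with known variance, the posterior is Normal; its mode equals its mean, the precision-weighted average.
Prior precision 1/σ₀² = 1/16 = 0.0625; data precision n/σ² = 18/4 = 4.5.
μ̂ = (0.0625·(-5) + 4.5·(-0.14)) / (0.0625 + 4.5) = (-0.9425)/4.5625 = -377/1825 ≈ -0.207.

μ̂_MAP = -0.207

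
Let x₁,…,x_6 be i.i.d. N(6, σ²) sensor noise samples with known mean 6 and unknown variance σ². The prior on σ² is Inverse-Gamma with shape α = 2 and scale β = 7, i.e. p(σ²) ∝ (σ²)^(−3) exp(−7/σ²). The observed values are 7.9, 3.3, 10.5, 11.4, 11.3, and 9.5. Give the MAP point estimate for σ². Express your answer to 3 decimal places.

Sum of squared deviations about the known mean: SS = (7.9−6)² + (3.3−6)² + (10.5−6)² + (11.4−6)² + (11.3−6)² + (9.5−6)² = 100.65.
The Normal likelihood contributes (σ²)^(−n/2) exp(−SS/(2σ²)), so the posterior is Inverse-Gamma(α + n/2, β + SS/2) = Inverse-Gamma(5, 57.325).
The mode of Inverse-Gamma(a, b) is b/(a+1) = 57.325/6 ≈ 9.554.

σ̂²_MAP = 9.554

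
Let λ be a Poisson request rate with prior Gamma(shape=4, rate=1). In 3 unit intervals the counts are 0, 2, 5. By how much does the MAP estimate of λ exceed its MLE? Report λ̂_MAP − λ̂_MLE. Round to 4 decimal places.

Σxᵢ = 7. Posterior is Gamma(11, 4); MAP = (11−1)/4 = 10/4 ≈ 2.50000.
MLE = x̄ = 7/3 ≈ 2.33333.
Difference = 10/4 − 7/3 = 1/6 ≈ 0.1667.

MAP − MLE = 0.1667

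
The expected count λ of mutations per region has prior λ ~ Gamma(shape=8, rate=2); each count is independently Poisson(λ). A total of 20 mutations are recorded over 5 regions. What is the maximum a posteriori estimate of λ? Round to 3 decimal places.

Σxᵢ = 20, n = 5.
Posterior ∝ λ^7e^(−2λ) · λ^20e^(−5λ) = λ^27e^(−7λ), i.e. Gamma(shape=28, rate=7).
The mode of a Gamma(a, b) with a ≥ 1 (shape–rate) is (a−1)/b = 27/7 ≈ 3.857.

λ̂_MAP = 3.857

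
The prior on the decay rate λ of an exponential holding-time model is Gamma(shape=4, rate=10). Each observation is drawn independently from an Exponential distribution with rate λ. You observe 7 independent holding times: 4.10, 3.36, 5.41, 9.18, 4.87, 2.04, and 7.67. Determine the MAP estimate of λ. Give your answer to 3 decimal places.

λ̂_MAP = 0.214

The Exponential(rate=λ) likelihood is ∝ λ^n e^(−λΣtᵢ). Here n = 7 and Σtᵢ = 4.10 + 3.36 + 5.41 + 9.18 + 4.87 + 2.04 + 7.67 = 36.63.
Posterior ∝ λ^3e^(−10λ) · λ^7e^(−36.63λ) = λ^10e^(−46.63λ), i.e. Gamma(11, 46.63).
Mode = (a−1)/b = 10/46.63 ≈ 0.214.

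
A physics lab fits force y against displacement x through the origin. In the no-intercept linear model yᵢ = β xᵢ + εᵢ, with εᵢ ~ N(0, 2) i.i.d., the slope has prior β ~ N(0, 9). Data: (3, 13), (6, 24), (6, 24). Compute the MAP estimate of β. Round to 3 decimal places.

β̂_MAP = 4.026

log p(β | y) = −Σ(yᵢ − βxᵢ)²/(2·2) − β²/(2·9) + const.
Setting the derivative to zero: Σxᵢ(yᵢ − βxᵢ)/2 − β/9 = 0, so β = Σxᵢyᵢ / (Σxᵢ² + σ²/τ²).
Σxᵢyᵢ = 3·13 + 6·24 + 6·24 = 327; Σxᵢ² = 81; σ²/τ² = 2/9.
β̂_MAP = 327 / (81 + 2/9) = 327/(731/9) = 2943/731 ≈ 4.026.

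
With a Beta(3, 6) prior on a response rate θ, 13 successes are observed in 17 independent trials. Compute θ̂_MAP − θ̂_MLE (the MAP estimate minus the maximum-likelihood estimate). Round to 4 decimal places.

Posterior is Beta(16, 10); MAP = (16−1)/(26−2) = 15/24 ≈ 0.62500.
MLE ignores the prior: θ̂_MLE = k/n = 13/17 ≈ 0.76471.
Difference = 15/24 − 13/17 = -19/136 ≈ -0.1397.

MAP − MLE = -0.1397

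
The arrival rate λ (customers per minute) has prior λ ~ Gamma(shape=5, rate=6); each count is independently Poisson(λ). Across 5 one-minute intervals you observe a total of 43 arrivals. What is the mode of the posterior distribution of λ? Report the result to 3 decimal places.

λ̂_MAP = 4.273

Σxᵢ = 43, n = 5.
Posterior ∝ λ^4e^(−6λ) · λ^43e^(−5λ) = λ^47e^(−11λ), i.e. Gamma(shape=48, rate=11).
The mode of a Gamma(a, b) with a ≥ 1 (shape–rate) is (a−1)/b = 47/11 ≈ 4.273.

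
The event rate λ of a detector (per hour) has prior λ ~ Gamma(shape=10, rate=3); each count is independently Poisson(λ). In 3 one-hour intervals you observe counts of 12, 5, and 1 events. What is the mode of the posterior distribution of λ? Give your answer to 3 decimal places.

λ̂_MAP = 4.500

Σxᵢ = 12+5+1 = 18, with n = 3.
Posterior ∝ λ^9e^(−3λ) · λ^18e^(−3λ) = λ^27e^(−6λ), i.e. Gamma(shape=28, rate=6).
The mode of a Gamma(a, b) with a ≥ 1 (shape–rate) is (a−1)/b = 27/6 ≈ 4.500.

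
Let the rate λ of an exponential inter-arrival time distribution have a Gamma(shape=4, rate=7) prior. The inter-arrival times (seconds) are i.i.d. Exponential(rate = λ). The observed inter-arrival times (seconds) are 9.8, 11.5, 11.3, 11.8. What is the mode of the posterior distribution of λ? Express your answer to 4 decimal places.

λ̂_MAP = 0.1362

The Exponential(rate=λ) likelihood is ∝ λ^n e^(−λΣtᵢ). Here n = 4 and Σtᵢ = 9.8 + 11.5 + 11.3 + 11.8 = 44.4.
Posterior ∝ λ^3e^(−7λ) · λ^4e^(−44.4λ) = λ^7e^(−51.4λ), i.e. Gamma(8, 51.4).
Mode = (a−1)/b = 7/51.4 ≈ 0.1362.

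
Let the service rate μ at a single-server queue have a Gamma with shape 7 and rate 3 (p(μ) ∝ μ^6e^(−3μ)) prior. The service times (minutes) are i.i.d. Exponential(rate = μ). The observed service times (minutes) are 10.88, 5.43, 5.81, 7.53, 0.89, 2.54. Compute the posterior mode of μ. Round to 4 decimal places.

μ̂_MAP = 0.3326

The Exponential(rate=μ) likelihood is ∝ μ^n e^(−μΣtᵢ). Here n = 6 and Σtᵢ = 10.88 + 5.43 + 5.81 + 7.53 + 0.89 + 2.54 = 33.08.
Posterior ∝ μ^6e^(−3μ) · μ^6e^(−33.08μ) = μ^12e^(−36.08μ), i.e. Gamma(13, 36.08).
Mode = (a−1)/b = 12/36.08 ≈ 0.3326.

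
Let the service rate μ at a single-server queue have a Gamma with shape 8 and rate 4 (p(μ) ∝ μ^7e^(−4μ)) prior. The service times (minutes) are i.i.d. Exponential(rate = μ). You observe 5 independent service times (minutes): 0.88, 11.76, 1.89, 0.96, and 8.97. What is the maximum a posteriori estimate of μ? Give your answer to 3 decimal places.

The Exponential(rate=μ) likelihood is ∝ μ^n e^(−μΣtᵢ). Here n = 5 and Σtᵢ = 0.88 + 11.76 + 1.89 + 0.96 + 8.97 = 24.46.
Posterior ∝ μ^7e^(−4μ) · μ^5e^(−24.46μ) = μ^12e^(−28.46μ), i.e. Gamma(13, 28.46).
Mode = (a−1)/b = 12/28.46 ≈ 0.422.

μ̂_MAP = 0.422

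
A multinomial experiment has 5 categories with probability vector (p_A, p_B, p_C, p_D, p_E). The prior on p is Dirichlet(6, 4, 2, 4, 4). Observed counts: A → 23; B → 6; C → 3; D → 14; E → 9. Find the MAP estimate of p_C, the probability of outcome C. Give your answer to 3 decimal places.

The posterior is Dirichlet(αᵢ + nᵢ) = Dirichlet(29, 10, 5, 18, 13).
For a Dirichlet(a₁,…,a_K) with all aᵢ > 1, the mode has j-th component (aⱼ − 1)/(Σaᵢ − K).
Here Σaᵢ = 75 and K = 5, so p_C = (5 − 1)/(75 − 5) = 4/70 ≈ 0.057.

MAP estimate of p_C = 0.057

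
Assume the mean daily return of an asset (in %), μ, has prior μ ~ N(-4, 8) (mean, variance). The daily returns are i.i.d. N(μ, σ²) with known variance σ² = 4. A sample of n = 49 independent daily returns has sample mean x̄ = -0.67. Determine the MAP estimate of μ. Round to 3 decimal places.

μ̂_MAP = -0.704

n = 49, x̄ = -0.67.
For a Normal prior and Normal likelihood with known variance, the posterior is Normal; its mode equals its mean, the precision-weighted average.
Prior precision 1/σ₀² = 1/8 = 0.125; data precision n/σ² = 49/4 = 12.25.
μ̂ = (0.125·(-4) + 12.25·(-0.67)) / (0.125 + 12.25) = (-8.7075)/12.375 = -387/550 ≈ -0.704.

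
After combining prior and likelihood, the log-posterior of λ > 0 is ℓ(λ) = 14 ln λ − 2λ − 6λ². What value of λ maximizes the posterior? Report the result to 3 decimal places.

λ̂_MAP = 1.000

ℓ'(λ) = 14/λ − 2 − 12λ. Setting this to zero and multiplying by λ: 12λ² + 2λ − 14 = 0.
λ = (−2 + √(2² + 4·12·14)) / (2·12) = (−2 + √676) / 24 = (−2 + 26)/24 = 1.
ℓ''(λ) = −14/λ² − 12 < 0, confirming a maximum.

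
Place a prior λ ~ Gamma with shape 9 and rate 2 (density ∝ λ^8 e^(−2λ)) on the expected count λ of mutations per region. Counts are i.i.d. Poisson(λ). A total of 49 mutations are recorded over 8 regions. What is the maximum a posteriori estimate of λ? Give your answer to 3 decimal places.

Σxᵢ = 49, n = 8.
Posterior ∝ λ^8e^(−2λ) · λ^49e^(−8λ) = λ^57e^(−10λ), i.e. Gamma(shape=58, rate=10).
The mode of a Gamma(a, b) with a ≥ 1 (shape–rate) is (a−1)/b = 57/10 ≈ 5.700.

λ̂_MAP = 5.700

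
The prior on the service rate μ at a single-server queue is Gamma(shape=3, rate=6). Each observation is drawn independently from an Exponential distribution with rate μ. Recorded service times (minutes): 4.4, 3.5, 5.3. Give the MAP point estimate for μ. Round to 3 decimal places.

The Exponential(rate=μ) likelihood is ∝ μ^n e^(−μΣtᵢ). Here n = 3 and Σtᵢ = 4.4 + 3.5 + 5.3 = 13.2.
Posterior ∝ μ^2e^(−6μ) · μ^3e^(−13.2μ) = μ^5e^(−19.2μ), i.e. Gamma(6, 19.2).
Mode = (a−1)/b = 5/19.2 ≈ 0.260.

μ̂_MAP = 0.260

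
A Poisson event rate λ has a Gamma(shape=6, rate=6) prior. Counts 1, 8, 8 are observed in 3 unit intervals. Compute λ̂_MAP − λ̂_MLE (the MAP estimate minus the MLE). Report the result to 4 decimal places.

MAP − MLE = -3.2222

Σxᵢ = 17. Posterior is Gamma(23, 9); MAP = (23−1)/9 = 22/9 ≈ 2.44444.
MLE = x̄ = 17/3 ≈ 5.66667.
Difference = 22/9 − 17/3 = -29/9 ≈ -3.2222.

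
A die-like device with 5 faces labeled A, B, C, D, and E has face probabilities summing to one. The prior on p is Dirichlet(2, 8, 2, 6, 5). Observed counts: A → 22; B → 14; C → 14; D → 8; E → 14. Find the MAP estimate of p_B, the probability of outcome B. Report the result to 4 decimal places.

MAP estimate of p_B = 0.2333

The posterior is Dirichlet(αᵢ + nᵢ) = Dirichlet(24, 22, 16, 14, 19).
For a Dirichlet(a₁,…,a_K) with all aᵢ > 1, the mode has j-th component (aⱼ − 1)/(Σaᵢ − K).
Here Σaᵢ = 95 and K = 5, so p_B = (22 − 1)/(95 − 5) = 21/90 ≈ 0.2333.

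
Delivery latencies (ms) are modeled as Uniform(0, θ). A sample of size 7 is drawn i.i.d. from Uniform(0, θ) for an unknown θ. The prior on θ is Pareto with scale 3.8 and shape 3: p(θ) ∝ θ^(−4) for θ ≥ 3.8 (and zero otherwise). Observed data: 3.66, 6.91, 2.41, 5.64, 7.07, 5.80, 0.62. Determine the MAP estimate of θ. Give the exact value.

The Uniform(0, θ) likelihood is θ^(−n) for θ ≥ max(xᵢ), zero otherwise. Here max(xᵢ) = 7.07.
Posterior ∝ θ^(−4) · θ^(−7) = θ^(−11) on θ ≥ max(3.8, 7.07) = 7.07.
This density is strictly decreasing in θ, so the posterior mode lies at the lower boundary of the support.

θ̂_MAP = 7.07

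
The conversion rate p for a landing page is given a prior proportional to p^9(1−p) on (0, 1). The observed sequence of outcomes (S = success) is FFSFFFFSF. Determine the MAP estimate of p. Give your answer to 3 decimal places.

The prior density ∝ p^9(1−p)^1 is the kernel of Beta(10, 2).
Data: 2 successes in 9 trials (from the sequence). The binomial likelihood contributes p^2(1−p)^7, so the posterior is Beta(10+2, 2+7) = Beta(12, 9).
For Beta(a, b) with a, b > 1 the mode is (a−1)/(a+b−2) = 11/19 ≈ 0.579.

p̂_MAP = 0.579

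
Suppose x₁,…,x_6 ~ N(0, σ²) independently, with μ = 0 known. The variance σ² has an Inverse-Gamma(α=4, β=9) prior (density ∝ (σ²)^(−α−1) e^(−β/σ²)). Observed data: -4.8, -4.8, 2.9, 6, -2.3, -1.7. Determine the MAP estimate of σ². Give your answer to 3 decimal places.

σ̂²_MAP = 7.292

Sum of squared deviations about the known mean: SS = (-4.8−0)² + (-4.8−0)² + (2.9−0)² + (6−0)² + (-2.3−0)² + (-1.7−0)² = 98.67.
The Normal likelihood contributes (σ²)^(−n/2) exp(−SS/(2σ²)), so the posterior is Inverse-Gamma(α + n/2, β + SS/2) = Inverse-Gamma(7, 58.335).
The mode of Inverse-Gamma(a, b) is b/(a+1) = 58.335/8 ≈ 7.292.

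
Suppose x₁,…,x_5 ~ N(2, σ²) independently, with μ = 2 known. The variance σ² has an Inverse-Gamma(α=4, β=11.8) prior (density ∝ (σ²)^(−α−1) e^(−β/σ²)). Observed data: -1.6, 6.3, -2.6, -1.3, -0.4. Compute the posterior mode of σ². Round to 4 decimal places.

σ̂²_MAP = 6.1907

Sum of squared deviations about the known mean: SS = (-1.6−2)² + (6.3−2)² + (-2.6−2)² + (-1.3−2)² + (-0.4−2)² = 69.26.
The Normal likelihood contributes (σ²)^(−n/2) exp(−SS/(2σ²)), so the posterior is Inverse-Gamma(α + n/2, β + SS/2) = Inverse-Gamma(6.5, 46.43).
The mode of Inverse-Gamma(a, b) is b/(a+1) = 46.43/7.5 ≈ 6.1907.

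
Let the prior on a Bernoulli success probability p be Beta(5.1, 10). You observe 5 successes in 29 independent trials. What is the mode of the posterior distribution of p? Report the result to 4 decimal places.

p̂_MAP = 0.2162

Prior: Beta(5.1, 10).
Data: 5 successes in 29 trials. The binomial likelihood contributes p^5(1−p)^24, so the posterior is Beta(5.1+5, 10+24) = Beta(10.1, 34).
For Beta(a, b) with a, b > 1 the mode is (a−1)/(a+b−2) = 9.1/42.1 ≈ 0.2162.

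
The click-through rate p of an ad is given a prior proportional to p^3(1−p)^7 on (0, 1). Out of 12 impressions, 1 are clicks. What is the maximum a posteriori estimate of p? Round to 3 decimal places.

p̂_MAP = 0.182

The prior density ∝ p^3(1−p)^7 is the kernel of Beta(4, 8).
Data: 1 success in 12 trials. The binomial likelihood contributes p(1−p)^11, so the posterior is Beta(4+1, 8+11) = Beta(5, 19).
For Beta(a, b) with a, b > 1 the mode is (a−1)/(a+b−2) = 4/22 ≈ 0.182.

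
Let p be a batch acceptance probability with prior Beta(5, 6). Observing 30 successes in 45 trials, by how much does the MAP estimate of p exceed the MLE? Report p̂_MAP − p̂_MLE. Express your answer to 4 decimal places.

MAP − MLE = -0.0370

Posterior is Beta(35, 21); MAP = (35−1)/(56−2) = 34/54 ≈ 0.62963.
MLE ignores the prior: p̂_MLE = k/n = 30/45 ≈ 0.66667.
Difference = 34/54 − 30/45 = -1/27 ≈ -0.0370.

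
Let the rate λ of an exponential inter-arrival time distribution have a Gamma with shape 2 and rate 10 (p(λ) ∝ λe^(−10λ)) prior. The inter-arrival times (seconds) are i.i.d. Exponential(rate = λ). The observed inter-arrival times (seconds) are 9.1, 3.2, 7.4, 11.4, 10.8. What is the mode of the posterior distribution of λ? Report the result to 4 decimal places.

λ̂_MAP = 0.1156

The Exponential(rate=λ) likelihood is ∝ λ^n e^(−λΣtᵢ). Here n = 5 and Σtᵢ = 9.1 + 3.2 + 7.4 + 11.4 + 10.8 = 41.9.
Posterior ∝ λe^(−10λ) · λ^5e^(−41.9λ) = λ^6e^(−51.9λ), i.e. Gamma(7, 51.9).
Mode = (a−1)/b = 6/51.9 ≈ 0.1156.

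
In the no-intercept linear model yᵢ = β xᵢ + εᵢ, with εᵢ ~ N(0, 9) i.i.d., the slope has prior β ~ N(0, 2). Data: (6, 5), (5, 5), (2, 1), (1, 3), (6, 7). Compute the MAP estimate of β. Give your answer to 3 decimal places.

log p(β | y) = −Σ(yᵢ − βxᵢ)²/(2·9) − β²/(2·2) + const.
Setting the derivative to zero: Σxᵢ(yᵢ − βxᵢ)/9 − β/2 = 0, so β = Σxᵢyᵢ / (Σxᵢ² + σ²/τ²).
Σxᵢyᵢ = 6·5 + 5·5 + 2·1 + 1·3 + 6·7 = 102; Σxᵢ² = 102; σ²/τ² = 4.5.
β̂_MAP = 102 / (102 + 4.5) = 102/106.5 ≈ 0.958.

β̂_MAP = 0.958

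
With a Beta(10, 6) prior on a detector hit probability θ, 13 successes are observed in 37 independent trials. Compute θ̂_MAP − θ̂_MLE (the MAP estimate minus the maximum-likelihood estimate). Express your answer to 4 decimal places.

Posterior is Beta(23, 30); MAP = (23−1)/(53−2) = 22/51 ≈ 0.43137.
MLE ignores the prior: θ̂_MLE = k/n = 13/37 ≈ 0.35135.
Difference = 22/51 − 13/37 = 151/1887 ≈ 0.0800.

MAP − MLE = 0.0800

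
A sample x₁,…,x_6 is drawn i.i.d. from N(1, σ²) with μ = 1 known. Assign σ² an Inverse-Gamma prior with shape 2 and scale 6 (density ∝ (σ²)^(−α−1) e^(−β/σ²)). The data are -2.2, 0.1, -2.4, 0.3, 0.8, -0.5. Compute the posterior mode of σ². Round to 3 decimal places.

Sum of squared deviations about the known mean: SS = (-2.2−1)² + (0.1−1)² + (-2.4−1)² + (0.3−1)² + (0.8−1)² + (-0.5−1)² = 25.39.
The Normal likelihood contributes (σ²)^(−n/2) exp(−SS/(2σ²)), so the posterior is Inverse-Gamma(α + n/2, β + SS/2) = Inverse-Gamma(5, 18.695).
The mode of Inverse-Gamma(a, b) is b/(a+1) = 18.695/6 ≈ 3.116.

σ̂²_MAP = 3.116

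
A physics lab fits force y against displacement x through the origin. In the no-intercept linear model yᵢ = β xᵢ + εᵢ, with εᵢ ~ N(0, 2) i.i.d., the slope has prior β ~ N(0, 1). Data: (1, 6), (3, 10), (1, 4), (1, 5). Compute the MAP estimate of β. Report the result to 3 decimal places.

β̂_MAP = 3.214

log p(β | y) = −Σ(yᵢ − βxᵢ)²/(2·2) − β²/(2·1) + const.
Setting the derivative to zero: Σxᵢ(yᵢ − βxᵢ)/2 − β/1 = 0, so β = Σxᵢyᵢ / (Σxᵢ² + σ²/τ²).
Σxᵢyᵢ = 1·6 + 3·10 + 1·4 + 1·5 = 45; Σxᵢ² = 12; σ²/τ² = 2.
β̂_MAP = 45 / (12 + 2) = 45/14 ≈ 3.214.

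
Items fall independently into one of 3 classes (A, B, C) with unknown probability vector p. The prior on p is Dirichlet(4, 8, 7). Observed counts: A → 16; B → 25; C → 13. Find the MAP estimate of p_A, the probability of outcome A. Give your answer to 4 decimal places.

MAP estimate of p_A = 0.2714

The posterior is Dirichlet(αᵢ + nᵢ) = Dirichlet(20, 33, 20).
For a Dirichlet(a₁,…,a_K) with all aᵢ > 1, the mode has j-th component (aⱼ − 1)/(Σaᵢ − K).
Here Σaᵢ = 73 and K = 3, so p_A = (20 − 1)/(73 − 3) = 19/70 ≈ 0.2714.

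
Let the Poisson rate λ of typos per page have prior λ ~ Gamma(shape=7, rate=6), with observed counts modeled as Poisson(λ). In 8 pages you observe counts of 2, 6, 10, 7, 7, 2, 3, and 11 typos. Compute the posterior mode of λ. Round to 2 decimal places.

Σxᵢ = 2+6+10+7+7+2+3+11 = 48, with n = 8.
Posterior ∝ λ^6e^(−6λ) · λ^48e^(−8λ) = λ^54e^(−14λ), i.e. Gamma(shape=55, rate=14).
The mode of a Gamma(a, b) with a ≥ 1 (shape–rate) is (a−1)/b = 54/14 ≈ 3.86.

λ̂_MAP = 3.86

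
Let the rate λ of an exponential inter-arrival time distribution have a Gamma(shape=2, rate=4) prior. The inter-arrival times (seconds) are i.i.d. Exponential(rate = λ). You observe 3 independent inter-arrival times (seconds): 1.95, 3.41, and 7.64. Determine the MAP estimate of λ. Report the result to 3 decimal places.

λ̂_MAP = 0.235

The Exponential(rate=λ) likelihood is ∝ λ^n e^(−λΣtᵢ). Here n = 3 and Σtᵢ = 1.95 + 3.41 + 7.64 = 13.
Posterior ∝ λe^(−4λ) · λ^3e^(−13λ) = λ^4e^(−17λ), i.e. Gamma(5, 17).
Mode = (a−1)/b = 4/17 ≈ 0.235.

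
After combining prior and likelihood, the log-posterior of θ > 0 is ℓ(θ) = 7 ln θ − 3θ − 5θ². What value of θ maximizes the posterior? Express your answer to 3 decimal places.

θ̂_MAP = 0.700

ℓ'(θ) = 7/θ − 3 − 10θ. Setting this to zero and multiplying by θ: 10θ² + 3θ − 7 = 0.
θ = (−3 + √(3² + 4·10·7)) / (2·10) = (−3 + √289) / 20 = (−3 + 17)/20 = 7/10.
ℓ''(θ) = −7/θ² − 10 < 0, confirming a maximum.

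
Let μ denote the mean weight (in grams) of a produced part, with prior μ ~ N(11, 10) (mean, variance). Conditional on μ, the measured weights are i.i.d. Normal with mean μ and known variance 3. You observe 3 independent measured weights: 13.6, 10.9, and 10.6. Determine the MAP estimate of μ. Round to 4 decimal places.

n = 3; x̄ = (13.6 + 10.9 + 10.6)/3 = 35.1/3 = 11.7.
For a Normal prior and Normal likelihood with known variance, the posterior is Normal; its mode equals its mean, the precision-weighted average.
Prior precision 1/σ₀² = 1/10 = 0.1; data precision n/σ² = 3/3 = 1.
μ̂ = (0.1·11 + 1·11.7) / (0.1 + 1) = 12.8/1.1 = 128/11 ≈ 11.6364.

μ̂_MAP = 11.6364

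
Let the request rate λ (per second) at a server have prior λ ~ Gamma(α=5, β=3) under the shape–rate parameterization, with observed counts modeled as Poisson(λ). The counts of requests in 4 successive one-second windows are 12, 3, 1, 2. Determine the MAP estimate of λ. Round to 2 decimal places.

Σxᵢ = 12+3+1+2 = 18, with n = 4.
Posterior ∝ λ^4e^(−3λ) · λ^18e^(−4λ) = λ^22e^(−7λ), i.e. Gamma(shape=23, rate=7).
The mode of a Gamma(a, b) with a ≥ 1 (shape–rate) is (a−1)/b = 22/7 ≈ 3.14.

λ̂_MAP = 3.14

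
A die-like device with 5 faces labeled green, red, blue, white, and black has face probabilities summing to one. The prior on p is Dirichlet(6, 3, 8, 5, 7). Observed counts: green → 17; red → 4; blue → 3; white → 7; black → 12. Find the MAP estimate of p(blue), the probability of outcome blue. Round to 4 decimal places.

The posterior is Dirichlet(αᵢ + nᵢ) = Dirichlet(23, 7, 11, 12, 19).
For a Dirichlet(a₁,…,a_K) with all aᵢ > 1, the mode has j-th component (aⱼ − 1)/(Σaᵢ − K).
Here Σaᵢ = 72 and K = 5, so p(blue) = (11 − 1)/(72 − 5) = 10/67 ≈ 0.1493.

MAP estimate of p(blue) = 0.1493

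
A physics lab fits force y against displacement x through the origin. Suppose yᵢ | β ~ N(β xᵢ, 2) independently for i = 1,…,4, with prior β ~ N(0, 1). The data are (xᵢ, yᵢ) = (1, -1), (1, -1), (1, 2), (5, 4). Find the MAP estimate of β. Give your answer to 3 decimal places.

β̂_MAP = 0.667

log p(β | y) = −Σ(yᵢ − βxᵢ)²/(2·2) − β²/(2·1) + const.
Setting the derivative to zero: Σxᵢ(yᵢ − βxᵢ)/2 − β/1 = 0, so β = Σxᵢyᵢ / (Σxᵢ² + σ²/τ²).
Σxᵢyᵢ = 1·(-1) + 1·(-1) + 1·2 + 5·4 = 20; Σxᵢ² = 28; σ²/τ² = 2.
β̂_MAP = 20 / (28 + 2) = 20/30 ≈ 0.667.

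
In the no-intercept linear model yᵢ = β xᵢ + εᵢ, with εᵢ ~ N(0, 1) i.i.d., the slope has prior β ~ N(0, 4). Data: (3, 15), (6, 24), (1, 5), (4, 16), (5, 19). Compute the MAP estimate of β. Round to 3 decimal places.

log p(β | y) = −Σ(yᵢ − βxᵢ)²/(2·1) − β²/(2·4) + const.
Setting the derivative to zero: Σxᵢ(yᵢ − βxᵢ)/1 − β/4 = 0, so β = Σxᵢyᵢ / (Σxᵢ² + σ²/τ²).
Σxᵢyᵢ = 3·15 + 6·24 + 1·5 + 4·16 + 5·19 = 353; Σxᵢ² = 87; σ²/τ² = 0.25.
β̂_MAP = 353 / (87 + 0.25) = 353/87.25 ≈ 4.046.

β̂_MAP = 4.046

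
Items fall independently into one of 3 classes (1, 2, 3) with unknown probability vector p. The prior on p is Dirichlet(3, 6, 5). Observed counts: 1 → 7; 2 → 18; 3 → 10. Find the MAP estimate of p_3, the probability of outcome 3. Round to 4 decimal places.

The posterior is Dirichlet(αᵢ + nᵢ) = Dirichlet(10, 24, 15).
For a Dirichlet(a₁,…,a_K) with all aᵢ > 1, the mode has j-th component (aⱼ − 1)/(Σaᵢ − K).
Here Σaᵢ = 49 and K = 3, so p_3 = (15 − 1)/(49 − 3) = 14/46 ≈ 0.3043.

MAP estimate: 0.3043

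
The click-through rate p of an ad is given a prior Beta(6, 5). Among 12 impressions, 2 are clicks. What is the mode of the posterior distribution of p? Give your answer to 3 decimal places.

Prior: Beta(6, 5).
Data: 2 successes in 12 trials. The binomial likelihood contributes p^2(1−p)^10, so the posterior is Beta(6+2, 5+10) = Beta(8, 15).
For Beta(a, b) with a, b > 1 the mode is (a−1)/(a+b−2) = 7/21 ≈ 0.333.

p̂_MAP = 0.333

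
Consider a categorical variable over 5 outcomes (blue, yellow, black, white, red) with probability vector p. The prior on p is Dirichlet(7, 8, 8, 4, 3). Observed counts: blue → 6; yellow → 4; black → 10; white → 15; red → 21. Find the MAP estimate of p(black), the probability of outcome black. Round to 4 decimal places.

The posterior is Dirichlet(αᵢ + nᵢ) = Dirichlet(13, 12, 18, 19, 24).
For a Dirichlet(a₁,…,a_K) with all aᵢ > 1, the mode has j-th component (aⱼ − 1)/(Σaᵢ − K).
Here Σaᵢ = 86 and K = 5, so p(black) = (18 − 1)/(86 − 5) = 17/81 ≈ 0.2099.

MAP estimate of p(black) = 0.2099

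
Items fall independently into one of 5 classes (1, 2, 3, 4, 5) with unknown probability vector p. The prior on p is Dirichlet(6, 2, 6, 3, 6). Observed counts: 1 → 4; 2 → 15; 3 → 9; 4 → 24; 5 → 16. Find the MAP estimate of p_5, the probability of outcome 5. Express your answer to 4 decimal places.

The posterior is Dirichlet(αᵢ + nᵢ) = Dirichlet(10, 17, 15, 27, 22).
For a Dirichlet(a₁,…,a_K) with all aᵢ > 1, the mode has j-th component (aⱼ − 1)/(Σaᵢ − K).
Here Σaᵢ = 91 and K = 5, so p_5 = (22 − 1)/(91 − 5) = 21/86 ≈ 0.2442.

MAP estimate: 0.2442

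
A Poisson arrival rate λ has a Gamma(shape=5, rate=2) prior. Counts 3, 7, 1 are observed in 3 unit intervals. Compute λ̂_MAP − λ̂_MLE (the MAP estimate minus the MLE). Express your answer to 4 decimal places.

MAP − MLE = -0.6667

Σxᵢ = 11. Posterior is Gamma(16, 5); MAP = (16−1)/5 = 15/5 ≈ 3.00000.
MLE = x̄ = 11/3 ≈ 3.66667.
Difference = 15/5 − 11/3 = -2/3 ≈ -0.6667.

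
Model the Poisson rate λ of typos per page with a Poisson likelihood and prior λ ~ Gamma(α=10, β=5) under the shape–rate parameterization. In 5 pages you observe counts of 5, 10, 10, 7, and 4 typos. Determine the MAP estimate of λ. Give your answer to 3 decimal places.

Σxᵢ = 5+10+10+7+4 = 36, with n = 5.
Posterior ∝ λ^9e^(−5λ) · λ^36e^(−5λ) = λ^45e^(−10λ), i.e. Gamma(shape=46, rate=10).
The mode of a Gamma(a, b) with a ≥ 1 (shape–rate) is (a−1)/b = 45/10 ≈ 4.500.

λ̂_MAP = 4.500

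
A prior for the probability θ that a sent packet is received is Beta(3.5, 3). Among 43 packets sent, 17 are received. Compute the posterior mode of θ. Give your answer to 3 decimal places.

θ̂_MAP = 0.411

Prior: Beta(3.5, 3).
Data: 17 successes in 43 trials. The binomial likelihood contributes θ^17(1−θ)^26, so the posterior is Beta(3.5+17, 3+26) = Beta(20.5, 29).
For Beta(a, b) with a, b > 1 the mode is (a−1)/(a+b−2) = 19.5/47.5 ≈ 0.411.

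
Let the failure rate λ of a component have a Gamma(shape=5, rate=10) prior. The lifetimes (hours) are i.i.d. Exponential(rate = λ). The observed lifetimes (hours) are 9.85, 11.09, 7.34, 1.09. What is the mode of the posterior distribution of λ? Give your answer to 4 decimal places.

λ̂_MAP = 0.2032

The Exponential(rate=λ) likelihood is ∝ λ^n e^(−λΣtᵢ). Here n = 4 and Σtᵢ = 9.85 + 11.09 + 7.34 + 1.09 = 29.37.
Posterior ∝ λ^4e^(−10λ) · λ^4e^(−29.37λ) = λ^8e^(−39.37λ), i.e. Gamma(9, 39.37).
Mode = (a−1)/b = 8/39.37 ≈ 0.2032.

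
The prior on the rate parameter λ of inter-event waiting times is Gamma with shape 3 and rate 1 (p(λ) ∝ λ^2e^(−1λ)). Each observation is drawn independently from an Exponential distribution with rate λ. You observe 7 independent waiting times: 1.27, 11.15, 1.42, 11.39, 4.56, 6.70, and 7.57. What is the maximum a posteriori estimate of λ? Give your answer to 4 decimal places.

λ̂_MAP = 0.1997

The Exponential(rate=λ) likelihood is ∝ λ^n e^(−λΣtᵢ). Here n = 7 and Σtᵢ = 1.27 + 11.15 + 1.42 + 11.39 + 4.56 + 6.70 + 7.57 = 44.06.
Posterior ∝ λ^2e^(−1λ) · λ^7e^(−44.06λ) = λ^9e^(−45.06λ), i.e. Gamma(10, 45.06).
Mode = (a−1)/b = 9/45.06 ≈ 0.1997.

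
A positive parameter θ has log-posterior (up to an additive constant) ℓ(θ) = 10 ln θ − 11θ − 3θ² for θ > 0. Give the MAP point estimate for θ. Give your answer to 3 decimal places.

θ̂_MAP = 0.667

ℓ'(θ) = 10/θ − 11 − 6θ. Setting this to zero and multiplying by θ: 6θ² + 11θ − 10 = 0.
θ = (−11 + √(11² + 4·6·10)) / (2·6) = (−11 + √361) / 12 = (−11 + 19)/12 = 2/3.
ℓ''(θ) = −10/θ² − 6 < 0, confirming a maximum.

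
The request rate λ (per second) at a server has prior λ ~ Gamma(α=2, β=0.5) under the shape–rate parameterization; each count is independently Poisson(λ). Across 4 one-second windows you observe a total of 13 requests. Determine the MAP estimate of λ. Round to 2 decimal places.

Σxᵢ = 13, n = 4.
Posterior ∝ λe^(−0.5λ) · λ^13e^(−4λ) = λ^14e^(−4.5λ), i.e. Gamma(shape=15, rate=4.5).
The mode of a Gamma(a, b) with a ≥ 1 (shape–rate) is (a−1)/b = 14/4.5 ≈ 3.11.

λ̂_MAP = 3.11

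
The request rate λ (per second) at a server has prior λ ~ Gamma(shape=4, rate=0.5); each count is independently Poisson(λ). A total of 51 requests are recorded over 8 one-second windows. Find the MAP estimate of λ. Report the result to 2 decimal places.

Σxᵢ = 51, n = 8.
Posterior ∝ λ^3e^(−0.5λ) · λ^51e^(−8λ) = λ^54e^(−8.5λ), i.e. Gamma(shape=55, rate=8.5).
The mode of a Gamma(a, b) with a ≥ 1 (shape–rate) is (a−1)/b = 54/8.5 ≈ 6.35.

λ̂_MAP = 6.35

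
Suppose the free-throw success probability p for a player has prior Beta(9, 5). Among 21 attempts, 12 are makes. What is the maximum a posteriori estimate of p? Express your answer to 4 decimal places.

Prior: Beta(9, 5).
Data: 12 successes in 21 trials. The binomial likelihood contributes p^12(1−p)^9, so the posterior is Beta(9+12, 5+9) = Beta(21, 14).
For Beta(a, b) with a, b > 1 the mode is (a−1)/(a+b−2) = 20/33 ≈ 0.6061.

p̂_MAP = 0.6061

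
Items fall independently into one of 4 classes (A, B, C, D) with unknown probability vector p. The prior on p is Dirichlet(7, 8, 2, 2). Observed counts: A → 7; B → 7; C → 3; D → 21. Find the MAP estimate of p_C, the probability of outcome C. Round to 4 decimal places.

The posterior is Dirichlet(αᵢ + nᵢ) = Dirichlet(14, 15, 5, 23).
For a Dirichlet(a₁,…,a_K) with all aᵢ > 1, the mode has j-th component (aⱼ − 1)/(Σaᵢ − K).
Here Σaᵢ = 57 and K = 4, so p_C = (5 − 1)/(57 − 4) = 4/53 ≈ 0.0755.

MAP estimate of p_C = 0.0755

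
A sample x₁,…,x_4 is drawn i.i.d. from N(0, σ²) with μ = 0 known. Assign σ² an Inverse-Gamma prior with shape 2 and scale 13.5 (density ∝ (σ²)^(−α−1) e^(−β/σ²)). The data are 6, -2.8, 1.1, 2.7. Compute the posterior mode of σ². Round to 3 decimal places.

Sum of squared deviations about the known mean: SS = (6−0)² + (-2.8−0)² + (1.1−0)² + (2.7−0)² = 52.34.
The Normal likelihood contributes (σ²)^(−n/2) exp(−SS/(2σ²)), so the posterior is Inverse-Gamma(α + n/2, β + SS/2) = Inverse-Gamma(4, 39.67).
The mode of Inverse-Gamma(a, b) is b/(a+1) = 39.67/5 ≈ 7.934.

σ̂²_MAP = 7.934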